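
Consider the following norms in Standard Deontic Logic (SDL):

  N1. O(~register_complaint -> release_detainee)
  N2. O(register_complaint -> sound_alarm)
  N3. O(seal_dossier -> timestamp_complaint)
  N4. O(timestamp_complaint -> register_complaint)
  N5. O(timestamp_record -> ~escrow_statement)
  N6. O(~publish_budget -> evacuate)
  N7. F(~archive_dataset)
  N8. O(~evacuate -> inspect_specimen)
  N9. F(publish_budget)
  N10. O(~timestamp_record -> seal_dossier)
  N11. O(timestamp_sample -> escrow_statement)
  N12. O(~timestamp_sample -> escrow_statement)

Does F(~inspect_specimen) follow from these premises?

No

Premise 8 is O(~evacuate -> inspect_specimen), but O(~evacuate) is not derivable from the premises, so it does not yield O(inspect_specimen).
No other premise forces O(inspect_specimen). An ideal world satisfying every premise can still have ~inspect_specimen true, so F(~inspect_specimen) is not derivable.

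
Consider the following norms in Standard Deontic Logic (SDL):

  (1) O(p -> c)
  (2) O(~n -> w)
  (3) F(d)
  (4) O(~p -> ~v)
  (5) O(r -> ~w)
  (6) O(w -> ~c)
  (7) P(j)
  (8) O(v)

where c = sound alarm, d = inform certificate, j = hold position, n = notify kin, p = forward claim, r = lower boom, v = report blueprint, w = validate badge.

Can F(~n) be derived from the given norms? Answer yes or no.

Premise 8 gives O(v).
Premise 4 is O(~p -> ~v); contrapositively O(v -> p). Since O(v) holds, K gives O(p).
Premise 1 is O(p -> c); since O(p), deontic closure gives O(c).
The contrapositive of premise 6 (O(w -> ~c)) is O(c -> ~w), and O(c) is already established, so O(~w).
Premise 2, O(~n -> w), contraposes to O(~w -> n); with O(~w) we get O(n).
Premises 3, 5, 7 do not contribute to this derivation.
So O(n) holds, i.e. F(~n). The claim follows.

Yes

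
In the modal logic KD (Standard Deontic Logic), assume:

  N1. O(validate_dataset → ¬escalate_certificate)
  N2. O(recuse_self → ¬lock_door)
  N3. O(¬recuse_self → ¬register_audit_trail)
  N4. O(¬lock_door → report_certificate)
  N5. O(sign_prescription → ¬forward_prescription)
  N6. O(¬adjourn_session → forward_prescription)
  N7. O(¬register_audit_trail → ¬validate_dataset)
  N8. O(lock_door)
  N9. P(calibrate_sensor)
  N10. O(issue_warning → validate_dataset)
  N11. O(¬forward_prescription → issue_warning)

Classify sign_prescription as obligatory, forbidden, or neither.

From premise 8 we have O(lock_door).
Premise 2, O(recuse_self → ¬lock_door), contraposes to O(lock_door → ¬recuse_self); with O(lock_door) we get O(¬recuse_self).
With premise 3, O(¬recuse_self → ¬register_audit_trail), the K-axiom yields O(¬register_audit_trail).
Applying K to premise 7 (O(¬register_audit_trail → ¬validate_dataset)) and O(¬register_audit_trail) yields O(¬validate_dataset).
The contrapositive of premise 10 (O(issue_warning → validate_dataset)) is O(¬validate_dataset → ¬issue_warning), and O(¬validate_dataset) is already established, so O(¬issue_warning).
Premise 11, O(¬forward_prescription → issue_warning), contraposes to O(¬issue_warning → forward_prescription); with O(¬issue_warning) we get O(forward_prescription).
Premise 5, O(sign_prescription → ¬forward_prescription), contraposes to O(forward_prescription → ¬sign_prescription); with O(forward_prescription) we get O(¬sign_prescription).
Premises 1, 4, 6, 9 do not contribute to this derivation.
Thus O(¬sign_prescription), which is F(sign_prescription): sign_prescription is forbidden.

Forbidden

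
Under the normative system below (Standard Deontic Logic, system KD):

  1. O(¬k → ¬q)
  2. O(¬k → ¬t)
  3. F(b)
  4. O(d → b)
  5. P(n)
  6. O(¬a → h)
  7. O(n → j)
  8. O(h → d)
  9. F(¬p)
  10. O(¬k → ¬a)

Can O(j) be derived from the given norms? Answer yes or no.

No

Premise 7 is O(n → j), but O(n) is not derivable from the premises (the permission P(n) asserts only ¬O(¬n), not O(n)), so it does not yield O(j).
No other premise forces O(j). An ideal world satisfying every premise can still have j false, so O(j) is not derivable.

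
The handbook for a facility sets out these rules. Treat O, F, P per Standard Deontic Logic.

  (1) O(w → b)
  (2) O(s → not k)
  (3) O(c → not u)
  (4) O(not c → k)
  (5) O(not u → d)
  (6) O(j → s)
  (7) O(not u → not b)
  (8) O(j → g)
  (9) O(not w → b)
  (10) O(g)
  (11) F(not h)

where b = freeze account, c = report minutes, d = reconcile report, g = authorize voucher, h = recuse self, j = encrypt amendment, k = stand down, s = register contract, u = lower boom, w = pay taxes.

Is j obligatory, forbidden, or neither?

Premises 1 and 9 cover both cases: O(w → b) and O(not w → b). Since w ∨ not w is a tautology, O(b) follows.
The contrapositive of premise 7 (O(not u → not b)) is O(b → u), and O(b) is already established, so O(u).
The contrapositive of premise 3 (O(c → not u)) is O(u → not c), and O(u) is already established, so O(not c).
From O(not c) and premise 4, O(not c → k), we obtain O(k).
Premise 2 is O(s → not k); contrapositively O(k → not s). Since O(k) holds, K gives O(not s).
Premise 6 is O(j → s); contrapositively O(not s → not j). Since O(not s) holds, K gives O(not j).
Premises 5, 8, 10, 11 do not contribute to this derivation.
Thus O(not j), which is F(j): j is forbidden.

Forbidden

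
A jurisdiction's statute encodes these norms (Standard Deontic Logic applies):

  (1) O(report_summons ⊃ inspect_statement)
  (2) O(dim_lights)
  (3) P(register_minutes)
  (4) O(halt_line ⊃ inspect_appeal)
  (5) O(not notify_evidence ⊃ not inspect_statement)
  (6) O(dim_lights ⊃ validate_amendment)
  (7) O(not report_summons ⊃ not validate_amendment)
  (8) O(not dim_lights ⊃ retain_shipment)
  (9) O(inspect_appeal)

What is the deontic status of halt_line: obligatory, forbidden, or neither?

Premise 4 is O(halt_line ⊃ inspect_appeal); even if O(inspect_appeal) held, inferring O(halt_line) would be affirming the consequent — invalid.
No premise or chain of K-axiom applications forces O(halt_line), and none forces O(not halt_line). So halt_line is neither obligatory nor forbidden under these norms.

Neither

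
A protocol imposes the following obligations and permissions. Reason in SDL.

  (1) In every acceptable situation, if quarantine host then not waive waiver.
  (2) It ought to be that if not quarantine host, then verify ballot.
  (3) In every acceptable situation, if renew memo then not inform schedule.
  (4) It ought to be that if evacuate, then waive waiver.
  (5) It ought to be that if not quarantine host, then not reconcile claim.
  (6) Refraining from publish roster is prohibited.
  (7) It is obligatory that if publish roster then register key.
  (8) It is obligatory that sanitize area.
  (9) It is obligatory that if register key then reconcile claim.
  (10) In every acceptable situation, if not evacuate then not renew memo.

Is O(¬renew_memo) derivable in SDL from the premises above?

Yes

Premise 6 is F(¬publish_roster), i.e. O(publish_roster).
Applying K to premise 7 (O(publish_roster → register_key)) and O(publish_roster) yields O(register_key).
From O(register_key) and premise 9, O(register_key → reconcile_claim), we obtain O(reconcile_claim).
The contrapositive of premise 5 (O(¬quarantine_host → ¬reconcile_claim)) is O(reconcile_claim → quarantine_host), and O(reconcile_claim) is already established, so O(quarantine_host).
Applying K to premise 1 (O(quarantine_host → ¬waive_waiver)) and O(quarantine_host) yields O(¬waive_waiver).
The contrapositive of premise 4 (O(evacuate → waive_waiver)) is O(¬waive_waiver → ¬evacuate), and O(¬waive_waiver) is already established, so O(¬evacuate).
Applying K to premise 10 (O(¬evacuate → ¬renew_memo)) and O(¬evacuate) yields O(¬renew_memo).
Premises 2, 3, 8 do not contribute to this derivation.
So O(¬renew_memo) follows.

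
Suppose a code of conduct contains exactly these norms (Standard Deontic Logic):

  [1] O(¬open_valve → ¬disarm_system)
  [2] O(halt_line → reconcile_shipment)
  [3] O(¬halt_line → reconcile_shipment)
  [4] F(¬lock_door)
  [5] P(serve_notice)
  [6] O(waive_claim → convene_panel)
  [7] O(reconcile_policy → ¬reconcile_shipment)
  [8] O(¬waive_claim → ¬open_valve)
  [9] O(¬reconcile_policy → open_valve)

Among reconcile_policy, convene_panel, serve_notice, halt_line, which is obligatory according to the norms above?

Premises 3 and 2 are O(¬halt_line → reconcile_shipment) and O(halt_line → reconcile_shipment); every ideal world satisfies ¬halt_line or halt_line, so in either case reconcile_shipment holds — hence O(reconcile_shipment).
Premise 7 is O(reconcile_policy → ¬reconcile_shipment); contrapositively O(reconcile_shipment → ¬reconcile_policy). Since O(reconcile_shipment) holds, K gives O(¬reconcile_policy).
Premise 9 is O(¬reconcile_policy → open_valve); since O(¬reconcile_policy), deontic closure gives O(open_valve).
The contrapositive of premise 8 (O(¬waive_claim → ¬open_valve)) is O(open_valve → waive_claim), and O(open_valve) is already established, so O(waive_claim).
From O(waive_claim) and premise 6, O(waive_claim → convene_panel), we obtain O(convene_panel).
So O(convene_panel) holds — convene_panel is obligatory. None of the other listed options is made obligatory by any chain of premises.

convene_panel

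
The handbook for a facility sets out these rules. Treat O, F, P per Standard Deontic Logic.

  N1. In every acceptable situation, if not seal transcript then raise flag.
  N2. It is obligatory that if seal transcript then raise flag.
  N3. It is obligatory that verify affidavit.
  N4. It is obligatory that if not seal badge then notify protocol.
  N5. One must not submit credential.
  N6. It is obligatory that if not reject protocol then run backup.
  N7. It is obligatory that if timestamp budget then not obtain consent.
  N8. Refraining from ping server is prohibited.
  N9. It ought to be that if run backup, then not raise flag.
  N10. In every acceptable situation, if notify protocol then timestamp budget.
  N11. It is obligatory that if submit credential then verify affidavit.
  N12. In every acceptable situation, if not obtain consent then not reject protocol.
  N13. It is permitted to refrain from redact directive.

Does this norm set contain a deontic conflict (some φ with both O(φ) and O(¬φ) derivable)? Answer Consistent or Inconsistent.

Consistent

Premise 11 is O(submit_credential → verify_affidavit); even if O(verify_affidavit) held, inferring O(submit_credential) would be affirming the consequent — invalid.
So O(submit_credential) is not derivable, and the apparent clash with O(¬submit_credential) does not arise.
A world satisfying every obligation exists (e.g. notify_protocol=false, obtain_consent=true, ping_server=true, raise_flag=true, redact_directive=false, reject_protocol=true, run_backup=false, seal_badge=true, seal_transcript=false, submit_credential=false, timestamp_budget=false, verify_affidavit=true); no atom is both obligatory and forbidden, so the set is consistent.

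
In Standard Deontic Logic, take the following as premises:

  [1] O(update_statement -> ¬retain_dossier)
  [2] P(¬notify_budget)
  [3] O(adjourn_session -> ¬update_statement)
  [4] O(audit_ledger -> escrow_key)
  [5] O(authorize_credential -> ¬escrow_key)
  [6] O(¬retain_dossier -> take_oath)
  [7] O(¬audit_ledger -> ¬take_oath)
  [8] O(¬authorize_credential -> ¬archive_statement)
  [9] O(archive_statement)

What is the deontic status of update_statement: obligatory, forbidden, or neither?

Premise 9 states O(archive_statement) outright.
The contrapositive of premise 8 (O(¬authorize_credential -> ¬archive_statement)) is O(archive_statement -> authorize_credential), and O(archive_statement) is already established, so O(authorize_credential).
With premise 5, O(authorize_credential -> ¬escrow_key), the K-axiom yields O(¬escrow_key).
Premise 4 is O(audit_ledger -> escrow_key); contrapositively O(¬escrow_key -> ¬audit_ledger). Since O(¬escrow_key) holds, K gives O(¬audit_ledger).
Premise 7 is O(¬audit_ledger -> ¬take_oath); since O(¬audit_ledger), deontic closure gives O(¬take_oath).
Premise 6, O(¬retain_dossier -> take_oath), contraposes to O(¬take_oath -> retain_dossier); with O(¬take_oath) we get O(retain_dossier).
The contrapositive of premise 1 (O(update_statement -> ¬retain_dossier)) is O(retain_dossier -> ¬update_statement), and O(retain_dossier) is already established, so O(¬update_statement).
Premises 2, 3 do not contribute to this derivation.
Thus O(¬update_statement), which is F(update_statement): update_statement is forbidden.

Forbidden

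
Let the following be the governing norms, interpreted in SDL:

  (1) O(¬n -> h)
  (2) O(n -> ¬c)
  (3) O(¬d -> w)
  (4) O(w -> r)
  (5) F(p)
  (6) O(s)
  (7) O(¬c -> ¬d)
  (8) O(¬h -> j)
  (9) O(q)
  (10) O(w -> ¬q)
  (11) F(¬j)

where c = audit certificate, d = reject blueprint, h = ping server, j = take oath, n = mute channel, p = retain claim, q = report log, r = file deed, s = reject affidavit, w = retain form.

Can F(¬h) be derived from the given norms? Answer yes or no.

From premise 9 we have O(q).
Premise 10, O(w -> ¬q), contraposes to O(q -> ¬w); with O(q) we get O(¬w).
Premise 3 is O(¬d -> w); contrapositively O(¬w -> d). Since O(¬w) holds, K gives O(d).
The contrapositive of premise 7 (O(¬c -> ¬d)) is O(d -> c), and O(d) is already established, so O(c).
The contrapositive of premise 2 (O(n -> ¬c)) is O(c -> ¬n), and O(c) is already established, so O(¬n).
Applying K to premise 1 (O(¬n -> h)) and O(¬n) yields O(h).
Premises 4, 5, 6, 8, 11 do not contribute to this derivation.
So O(h) holds, i.e. F(¬h). The claim follows.

Yes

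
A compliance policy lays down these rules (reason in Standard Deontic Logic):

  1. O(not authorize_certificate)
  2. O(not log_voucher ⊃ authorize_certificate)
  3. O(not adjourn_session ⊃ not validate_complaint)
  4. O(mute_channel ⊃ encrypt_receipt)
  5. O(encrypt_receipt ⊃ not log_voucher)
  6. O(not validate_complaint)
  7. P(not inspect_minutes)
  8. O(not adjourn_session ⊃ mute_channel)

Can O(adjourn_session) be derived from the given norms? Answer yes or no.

Yes

From premise 1 we have O(not authorize_certificate).
Premise 2, O(not log_voucher ⊃ authorize_certificate), contraposes to O(not authorize_certificate ⊃ log_voucher); with O(not authorize_certificate) we get O(log_voucher).
The contrapositive of premise 5 (O(encrypt_receipt ⊃ not log_voucher)) is O(log_voucher ⊃ not encrypt_receipt), and O(log_voucher) is already established, so O(not encrypt_receipt).
Premise 4, O(mute_channel ⊃ encrypt_receipt), contraposes to O(not encrypt_receipt ⊃ not mute_channel); with O(not encrypt_receipt) we get O(not mute_channel).
Premise 8 is O(not adjourn_session ⊃ mute_channel); contrapositively O(not mute_channel ⊃ adjourn_session). Since O(not mute_channel) holds, K gives O(adjourn_session).
Premises 3, 6, 7 do not contribute to this derivation.
So O(adjourn_session) follows.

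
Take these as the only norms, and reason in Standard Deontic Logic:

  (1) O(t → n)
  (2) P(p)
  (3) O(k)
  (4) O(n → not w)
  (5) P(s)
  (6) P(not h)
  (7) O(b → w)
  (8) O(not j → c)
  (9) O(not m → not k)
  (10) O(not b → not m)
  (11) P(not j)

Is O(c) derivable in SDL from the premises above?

Premise 8 is O(not j → c), but O(not j) is not derivable from the premises (the permission P(not j) asserts only not O(j), not O(not j)), so it does not yield O(c).
No other premise forces O(c). An ideal world satisfying every premise can still have c false, so O(c) is not derivable.

No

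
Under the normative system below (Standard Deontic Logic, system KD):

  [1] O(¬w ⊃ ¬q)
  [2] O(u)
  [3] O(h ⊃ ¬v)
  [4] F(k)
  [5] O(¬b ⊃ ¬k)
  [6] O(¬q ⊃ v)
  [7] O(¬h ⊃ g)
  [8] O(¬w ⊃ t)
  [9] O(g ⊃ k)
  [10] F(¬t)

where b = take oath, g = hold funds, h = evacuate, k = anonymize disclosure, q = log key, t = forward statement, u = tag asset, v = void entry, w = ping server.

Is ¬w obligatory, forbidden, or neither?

F(k) at premise 4 means O(¬k).
Premise 9, O(g ⊃ k), contraposes to O(¬k ⊃ ¬g); with O(¬k) we get O(¬g).
Premise 7, O(¬h ⊃ g), contraposes to O(¬g ⊃ h); with O(¬g) we get O(h).
From O(h) and premise 3, O(h ⊃ ¬v), we obtain O(¬v).
The contrapositive of premise 6 (O(¬q ⊃ v)) is O(¬v ⊃ q), and O(¬v) is already established, so O(q).
Premise 1, O(¬w ⊃ ¬q), contraposes to O(q ⊃ w); with O(q) we get O(w).
Premises 2, 5, 8, 10 do not contribute to this derivation.
Thus O(w), which is F(¬w): ¬w is forbidden.

Forbidden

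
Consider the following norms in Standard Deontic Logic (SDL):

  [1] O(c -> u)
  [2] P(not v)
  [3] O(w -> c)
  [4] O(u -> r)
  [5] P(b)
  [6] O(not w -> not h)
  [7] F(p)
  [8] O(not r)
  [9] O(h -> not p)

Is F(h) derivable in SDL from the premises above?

Yes

Premise 8 gives O(not r).
Premise 4 is O(u -> r); contrapositively O(not r -> not u). Since O(not r) holds, K gives O(not u).
The contrapositive of premise 1 (O(c -> u)) is O(not u -> not c), and O(not u) is already established, so O(not c).
The contrapositive of premise 3 (O(w -> c)) is O(not c -> not w), and O(not c) is already established, so O(not w).
From O(not w) and premise 6, O(not w -> not h), we obtain O(not h).
Premises 2, 5, 7, 9 do not contribute to this derivation.
So O(not h) holds, i.e. F(h). The claim follows.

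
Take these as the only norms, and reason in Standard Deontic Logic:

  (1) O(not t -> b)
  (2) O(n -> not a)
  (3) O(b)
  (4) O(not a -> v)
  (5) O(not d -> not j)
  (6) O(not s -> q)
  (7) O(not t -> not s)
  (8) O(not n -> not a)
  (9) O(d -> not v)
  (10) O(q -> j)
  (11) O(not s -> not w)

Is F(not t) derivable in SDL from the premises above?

Yes

Premises 8 and 2 are O(not n -> not a) and O(n -> not a); every ideal world satisfies not n or n, so in either case not a holds — hence O(not a).
With premise 4, O(not a -> v), the K-axiom yields O(v).
Premise 9 is O(d -> not v); contrapositively O(v -> not d). Since O(v) holds, K gives O(not d).
With premise 5, O(not d -> not j), the K-axiom yields O(not j).
The contrapositive of premise 10 (O(q -> j)) is O(not j -> not q), and O(not j) is already established, so O(not q).
The contrapositive of premise 6 (O(not s -> q)) is O(not q -> s), and O(not q) is already established, so O(s).
Premise 7 is O(not t -> not s); contrapositively O(s -> t). Since O(s) holds, K gives O(t).
Premises 1, 3, 11 do not contribute to this derivation.
So O(t) holds, i.e. F(not t). The claim follows.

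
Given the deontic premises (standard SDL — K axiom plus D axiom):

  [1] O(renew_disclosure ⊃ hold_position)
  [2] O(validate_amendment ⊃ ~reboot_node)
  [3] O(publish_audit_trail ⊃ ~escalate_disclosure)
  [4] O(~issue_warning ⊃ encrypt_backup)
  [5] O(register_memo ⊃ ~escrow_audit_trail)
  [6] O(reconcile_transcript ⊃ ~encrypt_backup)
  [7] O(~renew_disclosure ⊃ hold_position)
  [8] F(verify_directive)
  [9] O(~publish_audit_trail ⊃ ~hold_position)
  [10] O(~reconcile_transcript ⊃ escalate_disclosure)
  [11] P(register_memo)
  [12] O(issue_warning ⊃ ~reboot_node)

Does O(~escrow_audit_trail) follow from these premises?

No

Premise 5 is O(register_memo ⊃ ~escrow_audit_trail), but O(register_memo) is not derivable from the premises (the permission P(register_memo) asserts only ~O(~register_memo), not O(register_memo)), so it does not yield O(~escrow_audit_trail).
No other premise forces O(~escrow_audit_trail). An ideal world satisfying every premise can still have ~escrow_audit_trail false, so O(~escrow_audit_trail) is not derivable.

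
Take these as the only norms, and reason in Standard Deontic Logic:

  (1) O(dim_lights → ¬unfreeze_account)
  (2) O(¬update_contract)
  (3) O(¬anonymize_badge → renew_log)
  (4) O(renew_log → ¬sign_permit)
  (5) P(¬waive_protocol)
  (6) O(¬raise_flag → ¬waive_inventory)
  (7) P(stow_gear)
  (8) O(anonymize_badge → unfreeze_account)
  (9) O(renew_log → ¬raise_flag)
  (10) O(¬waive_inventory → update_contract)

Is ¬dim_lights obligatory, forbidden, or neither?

Premise 2 states O(¬update_contract) outright.
Premise 10 is O(¬waive_inventory → update_contract); contrapositively O(¬update_contract → waive_inventory). Since O(¬update_contract) holds, K gives O(waive_inventory).
Premise 6, O(¬raise_flag → ¬waive_inventory), contraposes to O(waive_inventory → raise_flag); with O(waive_inventory) we get O(raise_flag).
Premise 9 is O(renew_log → ¬raise_flag); contrapositively O(raise_flag → ¬renew_log). Since O(raise_flag) holds, K gives O(¬renew_log).
Premise 3 is O(¬anonymize_badge → renew_log); contrapositively O(¬renew_log → anonymize_badge). Since O(¬renew_log) holds, K gives O(anonymize_badge).
Premise 8 is O(anonymize_badge → unfreeze_account); since O(anonymize_badge), deontic closure gives O(unfreeze_account).
Premise 1 is O(dim_lights → ¬unfreeze_account); contrapositively O(unfreeze_account → ¬dim_lights). Since O(unfreeze_account) holds, K gives O(¬dim_lights).
Premises 4, 5, 7 do not contribute to this derivation.
Hence ¬dim_lights is obligatory.

Obligatory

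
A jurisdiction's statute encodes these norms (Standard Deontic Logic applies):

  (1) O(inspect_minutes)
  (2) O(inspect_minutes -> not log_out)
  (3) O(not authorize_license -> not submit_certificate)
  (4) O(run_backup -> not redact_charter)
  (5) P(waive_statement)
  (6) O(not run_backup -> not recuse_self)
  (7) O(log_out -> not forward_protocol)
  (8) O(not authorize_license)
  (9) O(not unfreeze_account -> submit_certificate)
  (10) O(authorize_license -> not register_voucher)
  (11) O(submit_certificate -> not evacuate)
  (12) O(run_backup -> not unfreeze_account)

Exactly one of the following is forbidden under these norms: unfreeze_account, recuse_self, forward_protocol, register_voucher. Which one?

recuse_self

Premise 8 gives O(not authorize_license).
With premise 3, O(not authorize_license -> not submit_certificate), the K-axiom yields O(not submit_certificate).
The contrapositive of premise 9 (O(not unfreeze_account -> submit_certificate)) is O(not submit_certificate -> unfreeze_account), and O(not submit_certificate) is already established, so O(unfreeze_account).
Premise 12, O(run_backup -> not unfreeze_account), contraposes to O(unfreeze_account -> not run_backup); with O(unfreeze_account) we get O(not run_backup).
Applying K to premise 6 (O(not run_backup -> not recuse_self)) and O(not run_backup) yields O(not recuse_self).
So O(not recuse_self) holds, i.e. recuse_self is forbidden. None of the other listed options is forbidden under the premises.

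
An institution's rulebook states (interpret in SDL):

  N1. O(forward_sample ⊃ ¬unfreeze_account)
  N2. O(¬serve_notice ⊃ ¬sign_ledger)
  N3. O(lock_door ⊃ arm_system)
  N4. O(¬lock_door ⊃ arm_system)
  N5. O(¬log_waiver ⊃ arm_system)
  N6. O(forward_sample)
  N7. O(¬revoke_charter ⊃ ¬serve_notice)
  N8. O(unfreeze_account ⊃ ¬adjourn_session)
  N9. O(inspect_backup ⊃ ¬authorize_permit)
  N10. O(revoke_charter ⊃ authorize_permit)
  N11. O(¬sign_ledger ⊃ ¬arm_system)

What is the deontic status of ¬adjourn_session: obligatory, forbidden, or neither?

Neither

Premise 8 is O(unfreeze_account ⊃ ¬adjourn_session), but O(unfreeze_account) is not derivable from the premises, so it does not yield O(¬adjourn_session).
No premise or chain of K-axiom applications forces O(¬adjourn_session), and none forces O(adjourn_session). So ¬adjourn_session is neither obligatory nor forbidden under these norms.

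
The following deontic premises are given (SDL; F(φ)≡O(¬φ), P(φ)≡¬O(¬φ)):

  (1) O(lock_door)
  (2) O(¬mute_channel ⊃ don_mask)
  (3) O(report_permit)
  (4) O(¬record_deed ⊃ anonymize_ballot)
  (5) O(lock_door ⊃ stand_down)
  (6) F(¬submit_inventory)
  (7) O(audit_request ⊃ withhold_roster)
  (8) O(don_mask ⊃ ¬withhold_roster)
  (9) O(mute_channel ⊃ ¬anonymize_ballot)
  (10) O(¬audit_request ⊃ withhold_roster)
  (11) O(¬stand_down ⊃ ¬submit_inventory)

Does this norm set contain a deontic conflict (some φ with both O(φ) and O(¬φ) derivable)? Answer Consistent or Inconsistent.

Premise 11 is O(¬stand_down ⊃ ¬submit_inventory), but O(¬stand_down) is not derivable from the premises, so it does not yield O(¬submit_inventory).
So O(¬submit_inventory) is not derivable, and the apparent clash with O(submit_inventory) does not arise.
A world satisfying every obligation exists (e.g. anonymize_ballot=false, audit_request=false, don_mask=false, lock_door=true, mute_channel=true, record_deed=true, report_permit=true, stand_down=true, submit_inventory=true, withhold_roster=true); no atom is both obligatory and forbidden, so the set is consistent.

Consistent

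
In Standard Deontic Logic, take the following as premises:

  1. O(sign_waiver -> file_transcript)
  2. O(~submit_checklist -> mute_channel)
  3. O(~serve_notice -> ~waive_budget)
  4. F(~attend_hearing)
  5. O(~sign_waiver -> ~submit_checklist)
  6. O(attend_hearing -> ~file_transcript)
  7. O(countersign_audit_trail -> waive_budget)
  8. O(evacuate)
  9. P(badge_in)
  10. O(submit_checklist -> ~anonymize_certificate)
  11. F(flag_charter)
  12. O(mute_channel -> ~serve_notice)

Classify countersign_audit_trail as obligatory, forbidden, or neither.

Premise 4 is F(~attend_hearing), i.e. O(attend_hearing).
Applying K to premise 6 (O(attend_hearing -> ~file_transcript)) and O(attend_hearing) yields O(~file_transcript).
Premise 1, O(sign_waiver -> file_transcript), contraposes to O(~file_transcript -> ~sign_waiver); with O(~file_transcript) we get O(~sign_waiver).
Premise 5 is O(~sign_waiver -> ~submit_checklist); since O(~sign_waiver), deontic closure gives O(~submit_checklist).
Premise 2 is O(~submit_checklist -> mute_channel); since O(~submit_checklist), deontic closure gives O(mute_channel).
With premise 12, O(mute_channel -> ~serve_notice), the K-axiom yields O(~serve_notice).
With premise 3, O(~serve_notice -> ~waive_budget), the K-axiom yields O(~waive_budget).
Premise 7 is O(countersign_audit_trail -> waive_budget); contrapositively O(~waive_budget -> ~countersign_audit_trail). Since O(~waive_budget) holds, K gives O(~countersign_audit_trail).
Premises 8, 9, 10, 11 do not contribute to this derivation.
Thus O(~countersign_audit_trail), which is F(countersign_audit_trail): countersign_audit_trail is forbidden.

Forbidden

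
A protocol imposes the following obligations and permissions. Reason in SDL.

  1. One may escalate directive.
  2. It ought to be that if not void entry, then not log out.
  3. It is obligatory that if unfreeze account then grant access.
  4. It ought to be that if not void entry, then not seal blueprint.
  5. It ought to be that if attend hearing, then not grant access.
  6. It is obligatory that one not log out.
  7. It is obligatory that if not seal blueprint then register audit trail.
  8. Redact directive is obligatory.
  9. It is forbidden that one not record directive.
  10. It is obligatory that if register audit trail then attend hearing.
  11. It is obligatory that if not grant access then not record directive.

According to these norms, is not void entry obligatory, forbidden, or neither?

Premise 9, F(¬record_directive), is equivalent to O(record_directive).
Premise 11 is O(¬grant_access → ¬record_directive); contrapositively O(record_directive → grant_access). Since O(record_directive) holds, K gives O(grant_access).
The contrapositive of premise 5 (O(attend_hearing → ¬grant_access)) is O(grant_access → ¬attend_hearing), and O(grant_access) is already established, so O(¬attend_hearing).
Premise 10 is O(register_audit_trail → attend_hearing); contrapositively O(¬attend_hearing → ¬register_audit_trail). Since O(¬attend_hearing) holds, K gives O(¬register_audit_trail).
Premise 7, O(¬seal_blueprint → register_audit_trail), contraposes to O(¬register_audit_trail → seal_blueprint); with O(¬register_audit_trail) we get O(seal_blueprint).
Premise 4, O(¬void_entry → ¬seal_blueprint), contraposes to O(seal_blueprint → void_entry); with O(seal_blueprint) we get O(void_entry).
Premises 1, 2, 3, 6, 8 do not contribute to this derivation.
Thus O(void_entry), which is F(¬void_entry): ¬void_entry is forbidden.

Forbidden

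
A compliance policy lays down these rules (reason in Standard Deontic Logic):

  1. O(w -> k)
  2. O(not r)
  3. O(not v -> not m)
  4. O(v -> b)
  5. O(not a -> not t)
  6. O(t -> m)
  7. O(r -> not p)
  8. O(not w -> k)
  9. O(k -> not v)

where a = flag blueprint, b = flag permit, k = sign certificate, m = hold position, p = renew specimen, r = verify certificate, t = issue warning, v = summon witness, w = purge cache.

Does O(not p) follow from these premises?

Premise 7 is O(r -> not p), but O(r) is not derivable from the premises, so it does not yield O(not p).
No other premise forces O(not p). An ideal world satisfying every premise can still have not p false, so O(not p) is not derivable.

No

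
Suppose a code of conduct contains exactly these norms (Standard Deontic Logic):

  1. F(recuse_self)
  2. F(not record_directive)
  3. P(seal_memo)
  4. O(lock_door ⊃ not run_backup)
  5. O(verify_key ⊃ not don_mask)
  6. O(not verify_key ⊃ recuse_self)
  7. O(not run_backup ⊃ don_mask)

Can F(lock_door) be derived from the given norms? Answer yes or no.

Premise 1 is F(recuse_self), i.e. O(not recuse_self).
The contrapositive of premise 6 (O(not verify_key ⊃ recuse_self)) is O(not recuse_self ⊃ verify_key), and O(not recuse_self) is already established, so O(verify_key).
Applying K to premise 5 (O(verify_key ⊃ not don_mask)) and O(verify_key) yields O(not don_mask).
Premise 7, O(not run_backup ⊃ don_mask), contraposes to O(not don_mask ⊃ run_backup); with O(not don_mask) we get O(run_backup).
The contrapositive of premise 4 (O(lock_door ⊃ not run_backup)) is O(run_backup ⊃ not lock_door), and O(run_backup) is already established, so O(not lock_door).
Premises 2, 3 do not contribute to this derivation.
So O(not lock_door) holds, i.e. F(lock_door). The claim follows.

Yes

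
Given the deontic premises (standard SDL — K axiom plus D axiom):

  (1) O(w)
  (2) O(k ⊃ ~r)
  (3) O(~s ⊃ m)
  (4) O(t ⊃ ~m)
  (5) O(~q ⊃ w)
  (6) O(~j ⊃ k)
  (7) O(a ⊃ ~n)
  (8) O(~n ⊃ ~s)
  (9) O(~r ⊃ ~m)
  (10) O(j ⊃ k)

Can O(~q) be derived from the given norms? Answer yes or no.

Premise 5 is O(~q ⊃ w); even if O(w) held, inferring O(~q) would be affirming the consequent — invalid.
No other premise forces O(~q). An ideal world satisfying every premise can still have ~q false, so O(~q) is not derivable.

No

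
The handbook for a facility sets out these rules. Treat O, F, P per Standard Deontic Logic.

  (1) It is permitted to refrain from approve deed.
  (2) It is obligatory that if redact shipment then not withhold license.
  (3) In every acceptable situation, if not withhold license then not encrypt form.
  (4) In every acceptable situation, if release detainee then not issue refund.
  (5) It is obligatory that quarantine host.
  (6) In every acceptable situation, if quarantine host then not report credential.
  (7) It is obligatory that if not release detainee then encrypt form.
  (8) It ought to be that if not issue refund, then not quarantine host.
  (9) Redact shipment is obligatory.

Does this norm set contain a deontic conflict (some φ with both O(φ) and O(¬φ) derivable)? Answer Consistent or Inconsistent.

Inconsistent

Premise 9 states O(redact_shipment) outright.
With premise 2, O(redact_shipment → ¬withhold_license), the K-axiom yields O(¬withhold_license).
Applying K to premise 3 (O(¬withhold_license → ¬encrypt_form)) and O(¬withhold_license) yields O(¬encrypt_form).
Premise 7 is O(¬release_detainee → encrypt_form); contrapositively O(¬encrypt_form → release_detainee). Since O(¬encrypt_form) holds, K gives O(release_detainee).
Applying K to premise 4 (O(release_detainee → ¬issue_refund)) and O(release_detainee) yields O(¬issue_refund).
Premise 8 is O(¬issue_refund → ¬quarantine_host); since O(¬issue_refund), deontic closure gives O(¬quarantine_host).
Yet premise 5 states O(quarantine_host).
We now have both O(¬quarantine_host) and O(quarantine_host) — quarantine_host is simultaneously obligatory and forbidden, violating the D-axiom.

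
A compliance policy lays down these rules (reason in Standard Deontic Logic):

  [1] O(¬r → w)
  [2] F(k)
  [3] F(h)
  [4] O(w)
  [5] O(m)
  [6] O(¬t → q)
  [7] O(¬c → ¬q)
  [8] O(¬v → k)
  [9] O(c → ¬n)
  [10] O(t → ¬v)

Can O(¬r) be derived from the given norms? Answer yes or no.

No

Premise 1 is O(¬r → w); even if O(w) held, inferring O(¬r) would be affirming the consequent — invalid.
No other premise forces O(¬r). An ideal world satisfying every premise can still have ¬r false, so O(¬r) is not derivable.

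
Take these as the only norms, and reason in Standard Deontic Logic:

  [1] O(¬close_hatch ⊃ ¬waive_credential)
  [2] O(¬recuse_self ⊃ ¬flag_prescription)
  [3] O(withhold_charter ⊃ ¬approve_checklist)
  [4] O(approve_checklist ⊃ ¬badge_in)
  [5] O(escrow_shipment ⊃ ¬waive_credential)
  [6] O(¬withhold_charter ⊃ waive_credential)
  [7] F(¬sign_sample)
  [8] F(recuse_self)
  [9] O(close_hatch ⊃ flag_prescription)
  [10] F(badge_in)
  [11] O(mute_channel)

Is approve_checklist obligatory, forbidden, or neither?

Forbidden

Premise 8 is F(recuse_self), i.e. O(¬recuse_self).
From O(¬recuse_self) and premise 2, O(¬recuse_self ⊃ ¬flag_prescription), we obtain O(¬flag_prescription).
The contrapositive of premise 9 (O(close_hatch ⊃ flag_prescription)) is O(¬flag_prescription ⊃ ¬close_hatch), and O(¬flag_prescription) is already established, so O(¬close_hatch).
From O(¬close_hatch) and premise 1, O(¬close_hatch ⊃ ¬waive_credential), we obtain O(¬waive_credential).
The contrapositive of premise 6 (O(¬withhold_charter ⊃ waive_credential)) is O(¬waive_credential ⊃ withhold_charter), and O(¬waive_credential) is already established, so O(withhold_charter).
From O(withhold_charter) and premise 3, O(withhold_charter ⊃ ¬approve_checklist), we obtain O(¬approve_checklist).
Premises 4, 5, 7, 10, 11 do not contribute to this derivation.
Thus O(¬approve_checklist), which is F(approve_checklist): approve_checklist is forbidden.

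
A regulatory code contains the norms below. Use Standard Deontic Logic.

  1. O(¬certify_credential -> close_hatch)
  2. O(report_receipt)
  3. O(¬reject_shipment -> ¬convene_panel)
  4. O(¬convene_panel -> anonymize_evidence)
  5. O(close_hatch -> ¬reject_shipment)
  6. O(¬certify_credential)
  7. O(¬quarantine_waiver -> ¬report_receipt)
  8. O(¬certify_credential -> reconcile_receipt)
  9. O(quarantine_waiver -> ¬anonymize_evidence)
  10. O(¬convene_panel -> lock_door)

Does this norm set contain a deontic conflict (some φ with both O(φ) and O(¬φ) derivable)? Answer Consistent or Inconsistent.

Inconsistent

Premise 2 states O(report_receipt) outright.
Premise 7 is O(¬quarantine_waiver -> ¬report_receipt); contrapositively O(report_receipt -> quarantine_waiver). Since O(report_receipt) holds, K gives O(quarantine_waiver).
Premise 9 is O(quarantine_waiver -> ¬anonymize_evidence); since O(quarantine_waiver), deontic closure gives O(¬anonymize_evidence).
Premise 4 is O(¬convene_panel -> anonymize_evidence); contrapositively O(¬anonymize_evidence -> convene_panel). Since O(¬anonymize_evidence) holds, K gives O(convene_panel).
Premise 3, O(¬reject_shipment -> ¬convene_panel), contraposes to O(convene_panel -> reject_shipment); with O(convene_panel) we get O(reject_shipment).
Premise 5, O(close_hatch -> ¬reject_shipment), contraposes to O(reject_shipment -> ¬close_hatch); with O(reject_shipment) we get O(¬close_hatch).
Premise 1, O(¬certify_credential -> close_hatch), contraposes to O(¬close_hatch -> certify_credential); with O(¬close_hatch) we get O(certify_credential).
However, premise 6 gives O(¬certify_credential).
We now have both O(certify_credential) and O(¬certify_credential) — certify_credential is simultaneously obligatory and forbidden, violating the D-axiom.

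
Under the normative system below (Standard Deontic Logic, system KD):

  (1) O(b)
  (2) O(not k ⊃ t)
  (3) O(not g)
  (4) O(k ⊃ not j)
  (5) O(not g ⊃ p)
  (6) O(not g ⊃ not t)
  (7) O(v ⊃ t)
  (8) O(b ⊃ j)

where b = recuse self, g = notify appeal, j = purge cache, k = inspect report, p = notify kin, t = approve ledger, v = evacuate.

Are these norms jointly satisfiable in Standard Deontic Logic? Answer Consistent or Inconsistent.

Inconsistent

Premise 1 states O(b) outright.
Applying K to premise 8 (O(b ⊃ j)) and O(b) yields O(j).
Premise 4 is O(k ⊃ not j); contrapositively O(j ⊃ not k). Since O(j) holds, K gives O(not k).
From O(not k) and premise 2, O(not k ⊃ t), we obtain O(t).
Premise 6, O(not g ⊃ not t), contraposes to O(t ⊃ g); with O(t) we get O(g).
However, premise 3 gives O(not g).
We now have both O(g) and O(not g) — g is simultaneously obligatory and forbidden, violating the D-axiom.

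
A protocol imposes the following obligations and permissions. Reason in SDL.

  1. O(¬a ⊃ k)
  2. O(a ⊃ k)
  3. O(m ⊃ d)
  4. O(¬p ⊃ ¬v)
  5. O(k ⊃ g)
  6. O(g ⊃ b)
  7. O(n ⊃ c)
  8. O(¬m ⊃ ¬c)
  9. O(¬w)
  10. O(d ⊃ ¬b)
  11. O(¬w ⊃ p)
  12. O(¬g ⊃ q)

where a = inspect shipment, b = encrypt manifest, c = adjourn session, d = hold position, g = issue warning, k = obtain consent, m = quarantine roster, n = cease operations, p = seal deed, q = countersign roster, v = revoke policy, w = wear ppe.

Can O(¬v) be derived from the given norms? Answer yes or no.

Premise 4 is O(¬p ⊃ ¬v), but O(¬p) is not derivable from the premises, so it does not yield O(¬v).
No other premise forces O(¬v). An ideal world satisfying every premise can still have ¬v false, so O(¬v) is not derivable.

No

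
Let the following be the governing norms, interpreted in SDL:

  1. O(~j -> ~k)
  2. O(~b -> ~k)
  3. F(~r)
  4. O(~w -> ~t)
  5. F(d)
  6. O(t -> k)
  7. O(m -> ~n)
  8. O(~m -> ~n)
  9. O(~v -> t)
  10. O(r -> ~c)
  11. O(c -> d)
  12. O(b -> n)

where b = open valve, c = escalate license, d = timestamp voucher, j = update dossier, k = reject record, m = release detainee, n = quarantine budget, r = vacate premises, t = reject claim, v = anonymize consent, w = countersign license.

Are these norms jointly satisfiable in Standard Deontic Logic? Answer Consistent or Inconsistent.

Premise 11 is O(c -> d), but O(c) is not derivable from the premises, so it does not yield O(d).
So O(d) is not derivable, and the apparent clash with O(~d) does not arise.
A world satisfying every obligation exists (e.g. b=false, c=false, d=false, j=false, k=false, m=false, n=false, r=true, t=false, v=true, w=false); no atom is both obligatory and forbidden, so the set is consistent.

Consistent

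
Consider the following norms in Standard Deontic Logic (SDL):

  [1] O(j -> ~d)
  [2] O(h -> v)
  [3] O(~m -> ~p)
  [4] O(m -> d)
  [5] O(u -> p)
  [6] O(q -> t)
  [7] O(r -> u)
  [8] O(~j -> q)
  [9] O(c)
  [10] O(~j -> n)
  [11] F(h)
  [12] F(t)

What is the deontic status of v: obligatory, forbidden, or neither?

Premise 2 is O(h -> v), but O(h) is not derivable from the premises, so it does not yield O(v).
No premise or chain of K-axiom applications forces O(v), and none forces O(~v). So v is neither obligatory nor forbidden under these norms.

Neither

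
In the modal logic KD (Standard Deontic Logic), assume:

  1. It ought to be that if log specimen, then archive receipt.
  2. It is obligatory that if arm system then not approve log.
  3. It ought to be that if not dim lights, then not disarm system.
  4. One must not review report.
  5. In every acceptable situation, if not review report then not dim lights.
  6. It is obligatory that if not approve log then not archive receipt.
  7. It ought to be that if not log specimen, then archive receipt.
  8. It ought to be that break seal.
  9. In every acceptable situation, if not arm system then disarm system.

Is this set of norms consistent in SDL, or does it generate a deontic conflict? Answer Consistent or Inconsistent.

Premises 7 and 1 cover both cases: O(¬log_specimen → archive_receipt) and O(log_specimen → archive_receipt). Since ¬log_specimen ∨ log_specimen is a tautology, O(archive_receipt) follows.
Premise 6, O(¬approve_log → ¬archive_receipt), contraposes to O(archive_receipt → approve_log); with O(archive_receipt) we get O(approve_log).
The contrapositive of premise 2 (O(arm_system → ¬approve_log)) is O(approve_log → ¬arm_system), and O(approve_log) is already established, so O(¬arm_system).
Premise 9 is O(¬arm_system → disarm_system); since O(¬arm_system), deontic closure gives O(disarm_system).
Premise 3 is O(¬dim_lights → ¬disarm_system); contrapositively O(disarm_system → dim_lights). Since O(disarm_system) holds, K gives O(dim_lights).
Premise 5 is O(¬review_report → ¬dim_lights); contrapositively O(dim_lights → review_report). Since O(dim_lights) holds, K gives O(review_report).
However, F(review_report) at premise 4 amounts to O(¬review_report).
We now have both O(review_report) and O(¬review_report) — review_report is simultaneously obligatory and forbidden, violating the D-axiom.

Inconsistent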